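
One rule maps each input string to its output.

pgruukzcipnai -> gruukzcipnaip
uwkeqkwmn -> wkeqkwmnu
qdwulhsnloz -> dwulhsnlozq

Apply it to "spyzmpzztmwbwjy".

pyzmpzztmwbwjys

In each case the input is transformed by: move the first character to the end.
"spyzmpzztmwbwjy" → "pyzmpzztmwbwjys".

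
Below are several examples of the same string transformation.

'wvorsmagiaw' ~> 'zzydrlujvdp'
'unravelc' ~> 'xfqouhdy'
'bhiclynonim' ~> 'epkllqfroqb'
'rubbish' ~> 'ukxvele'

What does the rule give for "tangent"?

wwdqqhj

Looking at the pairs, the operation is to shift every letter 3 places forward in the alphabet (wrapping around), then take characters alternately from the front and the back (1st, last, 2nd, 2nd-last, ...).
Applying both steps to "tangent": "wdqjhqw", then "wwdqqhj".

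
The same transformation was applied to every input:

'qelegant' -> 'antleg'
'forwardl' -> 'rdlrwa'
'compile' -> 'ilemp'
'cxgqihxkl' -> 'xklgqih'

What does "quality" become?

ityal

Each output is the input with this applied: delete the first 2 characters, then move the last 3 characters to the front (rotate right by 3).
Working it through for "quality": intermediate "ality", final "ityal".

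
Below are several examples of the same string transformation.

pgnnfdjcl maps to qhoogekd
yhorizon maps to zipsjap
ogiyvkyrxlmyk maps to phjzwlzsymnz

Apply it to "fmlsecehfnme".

The rule is to delete the last character, then shift every letter 1 place forward in the alphabet (wrapping around).
For "fmlsecehfnme", step one produces "fmlsecehfnm"; step two turns that into "gnmtfdfigon".

gnmtfdfigon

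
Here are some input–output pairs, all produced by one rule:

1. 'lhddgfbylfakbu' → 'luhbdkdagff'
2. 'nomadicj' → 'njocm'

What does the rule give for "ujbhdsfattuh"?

What's happening: take characters alternately from the front and the back (1st, last, 2nd, 2nd-last, ...), then delete the last 3 characters.
For "ujbhdsfattuh", step one produces "uhjubthtdasf"; step two turns that into "uhjubthtd".

uhjubthtd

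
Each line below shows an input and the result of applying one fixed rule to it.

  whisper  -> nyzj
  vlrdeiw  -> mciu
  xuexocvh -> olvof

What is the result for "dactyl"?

urt

Each output is the input with this applied: shift every letter 9 places backward in the alphabet (wrapping around), then delete the last 3 characters.
Applying both steps to "dactyl": "urtkpc", then "urt".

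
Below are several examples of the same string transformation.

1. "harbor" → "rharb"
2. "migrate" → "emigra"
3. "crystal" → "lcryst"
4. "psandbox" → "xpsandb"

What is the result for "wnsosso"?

ownsos

What's happening: move the last 2 characters to the front (rotate right by 2), then delete the first character.
For "wnsosso", step one produces "sownsos"; step two turns that into "ownsos".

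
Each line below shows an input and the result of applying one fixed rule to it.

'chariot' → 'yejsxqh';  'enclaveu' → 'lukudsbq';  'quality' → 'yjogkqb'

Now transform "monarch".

The transformation: shift every letter 10 places backward in the alphabet (wrapping around), then move the last 3 characters to the front (rotate right by 3).
Starting from "monarch": after the first operation, "cedqhsx"; after the second, "hsxcedq".

hsxcedq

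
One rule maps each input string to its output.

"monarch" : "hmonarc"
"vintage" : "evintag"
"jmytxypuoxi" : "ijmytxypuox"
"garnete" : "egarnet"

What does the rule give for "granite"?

The rule is to move the last character to the front.
On "granite" that produces "egranit".

egranit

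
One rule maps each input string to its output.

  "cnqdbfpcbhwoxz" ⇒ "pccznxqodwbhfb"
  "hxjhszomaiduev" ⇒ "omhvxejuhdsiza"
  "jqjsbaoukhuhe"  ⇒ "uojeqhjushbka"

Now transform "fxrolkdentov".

kdfvxortonle

What's happening: take characters alternately from the front and the back (1st, last, 2nd, 2nd-last, ...), then move the last 2 characters to the front (rotate right by 2).
Starting from "fxrolkdentov": after the first operation, "fvxortonlekd"; after the second, "kdfvxortonle".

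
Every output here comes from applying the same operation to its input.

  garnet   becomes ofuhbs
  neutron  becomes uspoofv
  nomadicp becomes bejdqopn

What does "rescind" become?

djoesft

The transformation: shift every letter 1 place forward in the alphabet (wrapping around), then move the first 3 characters to the end (rotate left by 3).
Starting from "rescind": after the first operation, "sftdjoe"; after the second, "djoesft".
(Check on "garnet": → "hbsofu" → "ofuhbs" ✓)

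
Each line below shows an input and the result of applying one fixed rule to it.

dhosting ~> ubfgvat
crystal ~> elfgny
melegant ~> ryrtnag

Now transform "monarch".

banepu

What's happening: delete the first character, then shift every letter 13 places forward in the alphabet (wrapping around) — i.e. ROT13.
On "monarch" that produces "banepu".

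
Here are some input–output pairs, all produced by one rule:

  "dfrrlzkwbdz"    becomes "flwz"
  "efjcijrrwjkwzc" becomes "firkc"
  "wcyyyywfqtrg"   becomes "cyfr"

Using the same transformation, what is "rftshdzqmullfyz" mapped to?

Each output is the input with this applied: keep one character in every 3, starting at position 2 (positions 2nd, 5th, 8th, ...).
Doing the same to "rftshdzqmullfyz": "fhqly".

fhqly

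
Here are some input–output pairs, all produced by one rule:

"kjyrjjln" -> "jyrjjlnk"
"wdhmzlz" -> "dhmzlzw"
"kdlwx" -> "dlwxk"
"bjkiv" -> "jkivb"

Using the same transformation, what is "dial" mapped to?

The pattern: move the first character to the end.
"dial" → "iald".

iald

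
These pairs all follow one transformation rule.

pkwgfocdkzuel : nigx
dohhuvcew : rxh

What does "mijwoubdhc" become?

In each case the input is transformed by: keep one character in every 3, starting at position 2 (positions 2nd, 5th, 8th, ...), then shift every letter 3 places forward in the alphabet (wrapping around).
Applying both steps to "mijwoubdhc": "iod", then "lrg".
(Check on "dohhuvcew": → "oue" → "rxh" ✓)

lrg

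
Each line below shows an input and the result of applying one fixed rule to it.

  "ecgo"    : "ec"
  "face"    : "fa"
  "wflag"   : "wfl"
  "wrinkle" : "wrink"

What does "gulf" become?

gu

The pattern: delete the last 2 characters.
So "gulf" becomes "gu".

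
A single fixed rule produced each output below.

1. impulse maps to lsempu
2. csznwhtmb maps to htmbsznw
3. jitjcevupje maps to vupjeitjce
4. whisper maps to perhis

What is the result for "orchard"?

What's happening: delete the first character, then swap the front and back halves of the string.
On "orchard": the first step gives "rchard", and the second then gives "ardrch".

ardrch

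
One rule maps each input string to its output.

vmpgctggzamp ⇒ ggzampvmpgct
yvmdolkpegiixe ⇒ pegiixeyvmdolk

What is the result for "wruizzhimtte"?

The transformation: swap the front and back halves of the string.
Applying that to "wruizzhimtte" gives "himttewruizz".

himttewruizz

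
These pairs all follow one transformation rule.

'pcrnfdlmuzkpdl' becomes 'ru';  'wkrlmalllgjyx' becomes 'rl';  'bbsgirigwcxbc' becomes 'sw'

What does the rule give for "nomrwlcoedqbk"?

me

The pattern: keep every other character starting from the first (positions 1st, 3rd, 5th, ...), then keep one character in every 3, starting at position 2 (positions 2nd, 5th, 8th, ...).
Working it through for "nomrwlcoedqbk": intermediate "nmwceqk", final "me".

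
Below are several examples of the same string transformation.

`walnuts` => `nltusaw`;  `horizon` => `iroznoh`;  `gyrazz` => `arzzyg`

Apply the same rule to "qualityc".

Looking at the pairs, the operation is to swap each adjacent pair of characters (1↔2, 3↔4, ...), then move the first 2 characters to the end (rotate left by 2).
Working it through for "qualityc": intermediate "uqlaticy", final "laticyuq".
(Check on "walnuts": → "awnltus" → "nltusaw" ✓)

laticyuq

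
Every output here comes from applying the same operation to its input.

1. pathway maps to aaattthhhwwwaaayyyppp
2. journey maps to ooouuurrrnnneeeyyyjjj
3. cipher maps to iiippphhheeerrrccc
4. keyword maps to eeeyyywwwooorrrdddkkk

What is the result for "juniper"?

uuunnniiipppeeerrrjjj

In each case the input is transformed by: move the first character to the end, then repeat every character 3 times.
Working it through for "juniper": intermediate "uniperj", final "uuunnniiipppeeerrrjjj".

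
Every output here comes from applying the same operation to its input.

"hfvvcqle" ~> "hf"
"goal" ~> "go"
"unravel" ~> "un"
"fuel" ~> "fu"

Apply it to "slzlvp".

sl

What's happening: keep only the first 2 characters.
For "slzlvp" the result is "sl".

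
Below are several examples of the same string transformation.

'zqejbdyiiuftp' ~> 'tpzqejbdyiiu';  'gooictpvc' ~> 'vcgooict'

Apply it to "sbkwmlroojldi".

Looking at the pairs, the operation is to move the last 3 characters to the front (rotate right by 3), then delete the first character.
Starting from "sbkwmlroojldi": after the first operation, "ldisbkwmlrooj"; after the second, "disbkwmlrooj".
(Check on "zqejbdyiiuftp": → "ftpzqejbdyiiu" → "tpzqejbdyiiu" ✓)

disbkwmlrooj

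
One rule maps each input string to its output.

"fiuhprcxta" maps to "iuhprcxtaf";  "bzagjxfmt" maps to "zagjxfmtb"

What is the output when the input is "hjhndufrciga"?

jhndufrcigah

What's happening: move the first character to the end.
"hjhndufrciga" → "jhndufrcigah".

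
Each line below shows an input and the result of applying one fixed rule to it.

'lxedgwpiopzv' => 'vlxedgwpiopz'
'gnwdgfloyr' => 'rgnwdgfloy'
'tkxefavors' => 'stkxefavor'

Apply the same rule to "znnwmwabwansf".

The pattern: move the last character to the front.
"znnwmwabwansf" → "fznnwmwabwans".

fznnwmwabwans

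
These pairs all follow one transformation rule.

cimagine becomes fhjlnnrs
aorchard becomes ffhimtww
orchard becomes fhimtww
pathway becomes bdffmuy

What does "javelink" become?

Rule — shift every letter 5 places forward in the alphabet (wrapping around), then sort the characters into alphabetical order.
"javelink" → "afjnopqs".

afjnopqs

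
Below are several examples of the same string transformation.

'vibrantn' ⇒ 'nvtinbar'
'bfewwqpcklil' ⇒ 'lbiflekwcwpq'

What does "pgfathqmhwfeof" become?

fpogeffawthhmq

Looking at the pairs, the operation is to reverse the string, then take characters alternately from the front and the back (1st, last, 2nd, 2nd-last, ...).
Starting from "pgfathqmhwfeof": after the first operation, "foefwhmqhtafgp"; after the second, "fpogeffawthhmq".
(Check on "bfewwqpcklil": → "lilkcpqwwefb" → "lbiflekwcwpq" ✓)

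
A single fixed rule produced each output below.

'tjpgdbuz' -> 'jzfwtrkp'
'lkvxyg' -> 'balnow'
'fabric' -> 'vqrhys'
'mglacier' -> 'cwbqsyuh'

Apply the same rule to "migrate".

cywhqju

Looking at the pairs, the operation is to shift every letter 10 places backward in the alphabet (wrapping around).
Applying that to "migrate" gives "cywhqju".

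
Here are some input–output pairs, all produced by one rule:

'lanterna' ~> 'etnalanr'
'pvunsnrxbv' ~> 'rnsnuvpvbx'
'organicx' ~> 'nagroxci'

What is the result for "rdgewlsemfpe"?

meslwegdrepf

Rule — move the last 3 characters to the front (rotate right by 3), then reverse the string.
Doing the same to "rdgewlsemfpe": "meslwegdrepf".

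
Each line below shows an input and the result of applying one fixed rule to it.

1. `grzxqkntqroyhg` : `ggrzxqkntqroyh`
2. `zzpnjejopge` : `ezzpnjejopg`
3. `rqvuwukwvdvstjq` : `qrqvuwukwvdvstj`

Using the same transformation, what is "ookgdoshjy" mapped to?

yookgdoshj

What's happening: move the last character to the front.
On "ookgdoshjy" that produces "yookgdoshj".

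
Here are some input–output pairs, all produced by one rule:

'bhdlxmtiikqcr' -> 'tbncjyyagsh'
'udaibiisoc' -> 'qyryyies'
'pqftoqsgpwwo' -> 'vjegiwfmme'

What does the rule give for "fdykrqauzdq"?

Each output is the input with this applied: shift every letter 10 places backward in the alphabet (wrapping around), then delete the first 2 characters.
Working it through for "fdykrqauzdq": intermediate "vtoahgqkptg", final "oahgqkptg".

oahgqkptg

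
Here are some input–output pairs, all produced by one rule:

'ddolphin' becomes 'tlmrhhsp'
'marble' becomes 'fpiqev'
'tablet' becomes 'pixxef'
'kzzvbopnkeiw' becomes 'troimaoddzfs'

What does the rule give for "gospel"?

The transformation: shift every letter 4 places forward in the alphabet (wrapping around), then swap the front and back halves of the string.
On "gospel" that produces "tipksw".

tipksw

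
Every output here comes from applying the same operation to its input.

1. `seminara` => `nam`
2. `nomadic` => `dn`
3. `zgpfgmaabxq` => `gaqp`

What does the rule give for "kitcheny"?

The rule is to move the first 3 characters to the end (rotate left by 3), then keep one character in every 3, starting at position 2 (positions 2nd, 5th, 8th, ...).
For "kitcheny", step one produces "chenykit"; step two turns that into "hyt".

hyt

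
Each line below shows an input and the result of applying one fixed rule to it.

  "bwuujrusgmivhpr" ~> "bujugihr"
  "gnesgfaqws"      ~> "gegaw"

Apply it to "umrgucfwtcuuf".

Looking at the pairs, the operation is to keep every other character starting from the first (positions 1st, 3rd, 5th, ...).
"umrgucfwtcuuf" → "uruftuf".

uruftuf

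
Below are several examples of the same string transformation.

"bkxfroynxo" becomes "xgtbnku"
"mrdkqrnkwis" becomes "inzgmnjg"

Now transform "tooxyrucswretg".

The transformation: delete the last 3 characters, then shift every letter 4 places backward in the alphabet (wrapping around).
Applying that to "tooxyrucswretg" gives "pkktunqyosn".

pkktunqyosn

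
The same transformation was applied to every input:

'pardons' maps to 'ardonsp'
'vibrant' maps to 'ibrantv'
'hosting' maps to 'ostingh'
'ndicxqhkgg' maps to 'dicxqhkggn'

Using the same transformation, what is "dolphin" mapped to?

In each case the input is transformed by: move the first character to the end.
"dolphin" → "olphind".

olphind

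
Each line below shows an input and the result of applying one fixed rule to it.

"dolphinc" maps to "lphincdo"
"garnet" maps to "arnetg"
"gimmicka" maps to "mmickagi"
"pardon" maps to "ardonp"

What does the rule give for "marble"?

arblem

Rule — move the last 2 characters to the front (rotate right by 2), then swap the front and back halves of the string.
"marble" → "lemarb" → "arblem".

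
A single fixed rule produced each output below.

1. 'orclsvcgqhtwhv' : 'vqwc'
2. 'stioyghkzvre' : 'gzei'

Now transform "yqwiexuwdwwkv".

Rule — keep one character in every 3, starting at position 3 (positions 3rd, 6th, 9th, ...), then move the first character to the end.
Applying both steps to "yqwiexuwdwwkv": "wxdk", then "xdkw".

xdkw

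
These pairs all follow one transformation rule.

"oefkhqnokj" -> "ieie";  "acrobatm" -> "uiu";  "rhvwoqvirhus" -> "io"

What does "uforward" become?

oiu

The transformation: shift every letter 6 places backward in the alphabet (wrapping around), then keep only the vowels.
Starting from "uforward": after the first operation, "ozilqulx"; after the second, "oiu".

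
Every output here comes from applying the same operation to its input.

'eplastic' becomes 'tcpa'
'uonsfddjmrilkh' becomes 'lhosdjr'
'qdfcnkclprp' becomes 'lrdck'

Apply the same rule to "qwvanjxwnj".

Looking at the pairs, the operation is to keep every other character starting from the second (positions 2nd, 4th, 6th, ...), then move the last 2 characters to the front (rotate right by 2).
For "qwvanjxwnj", step one produces "wajwj"; step two turns that into "wjwaj".
(Check on "eplastic": → "patc" → "tcpa" ✓)

wjwaj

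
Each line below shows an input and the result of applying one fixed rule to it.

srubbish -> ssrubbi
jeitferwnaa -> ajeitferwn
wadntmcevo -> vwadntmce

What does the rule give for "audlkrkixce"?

caudlkrkix

The rule is to delete the last character, then move the last character to the front.
Working it through for "audlkrkixce": intermediate "audlkrkixc", final "caudlkrkix".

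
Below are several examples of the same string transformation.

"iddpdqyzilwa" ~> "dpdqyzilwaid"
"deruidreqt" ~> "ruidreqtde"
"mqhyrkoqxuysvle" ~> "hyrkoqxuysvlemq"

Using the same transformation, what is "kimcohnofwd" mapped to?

In each case the input is transformed by: move the first 2 characters to the end (rotate left by 2).
Applying that to "kimcohnofwd" gives "mcohnofwdki".

mcohnofwdki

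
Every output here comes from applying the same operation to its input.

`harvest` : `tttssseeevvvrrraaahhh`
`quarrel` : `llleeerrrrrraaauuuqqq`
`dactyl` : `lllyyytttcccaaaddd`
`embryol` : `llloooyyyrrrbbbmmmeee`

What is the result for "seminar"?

What's happening: repeat every character 3 times, then reverse the string.
For "seminar" the result is "rrraaannniiimmmeeesss".

rrraaannniiimmmeeesss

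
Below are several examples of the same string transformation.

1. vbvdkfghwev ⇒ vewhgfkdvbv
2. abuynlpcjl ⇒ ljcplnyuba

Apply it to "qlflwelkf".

Rule — reverse the string.
So "qlflwelkf" becomes "fklewlflq".

fklewlflq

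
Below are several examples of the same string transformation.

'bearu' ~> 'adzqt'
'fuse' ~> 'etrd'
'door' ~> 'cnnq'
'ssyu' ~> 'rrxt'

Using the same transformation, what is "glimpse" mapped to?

fkhlord

The pattern: shift every letter 1 place backward in the alphabet (wrapping around).
So "glimpse" becomes "fkhlord".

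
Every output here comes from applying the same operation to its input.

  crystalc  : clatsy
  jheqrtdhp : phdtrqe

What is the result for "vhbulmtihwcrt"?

trcwhitmlub

The rule is to delete the first 2 characters, then reverse the string.
For "vhbulmtihwcrt", step one produces "bulmtihwcrt"; step two turns that into "trcwhitmlub".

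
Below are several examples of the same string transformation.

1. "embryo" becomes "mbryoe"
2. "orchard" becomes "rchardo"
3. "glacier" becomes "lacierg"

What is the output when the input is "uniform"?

The transformation: move the first character to the end.
Doing the same to "uniform": "niformu".

niformu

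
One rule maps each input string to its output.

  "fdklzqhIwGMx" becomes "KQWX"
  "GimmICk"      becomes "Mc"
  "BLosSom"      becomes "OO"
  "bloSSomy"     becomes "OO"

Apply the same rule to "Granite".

Each output is the input with this applied: flip the case of every letter, then keep one character in every 3, starting at position 3 (positions 3rd, 6th, 9th, ...).
"Granite" → "gRANITE" → "AT".

AT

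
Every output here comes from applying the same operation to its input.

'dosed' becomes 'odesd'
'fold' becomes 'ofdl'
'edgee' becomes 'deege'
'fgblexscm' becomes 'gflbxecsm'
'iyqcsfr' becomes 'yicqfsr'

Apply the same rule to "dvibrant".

Looking at the pairs, the operation is to swap each adjacent pair of characters (1↔2, 3↔4, ...).
Doing the same to "dvibrant": "vdbiartn".

vdbiartn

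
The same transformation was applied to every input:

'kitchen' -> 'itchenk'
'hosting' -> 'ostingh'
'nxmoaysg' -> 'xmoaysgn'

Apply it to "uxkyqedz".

Each output is the input with this applied: move the first character to the end.
For "uxkyqedz" the result is "xkyqedzu".

xkyqedzu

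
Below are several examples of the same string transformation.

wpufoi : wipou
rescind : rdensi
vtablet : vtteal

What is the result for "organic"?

ocrign

The transformation: take characters alternately from the front and the back (1st, last, 2nd, 2nd-last, ...), then delete the last character.
On "organic": the first step gives "ocrigna", and the second then gives "ocrign".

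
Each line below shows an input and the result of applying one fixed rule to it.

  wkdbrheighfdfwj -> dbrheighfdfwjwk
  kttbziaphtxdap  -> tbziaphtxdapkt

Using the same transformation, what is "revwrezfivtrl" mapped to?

The rule is to move the first 2 characters to the end (rotate left by 2).
"revwrezfivtrl" → "vwrezfivtrlre".

vwrezfivtrlre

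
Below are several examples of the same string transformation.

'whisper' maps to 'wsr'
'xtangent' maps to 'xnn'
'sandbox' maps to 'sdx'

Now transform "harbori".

Rule — keep one character in every 3, starting at position 1 (positions 1st, 4th, 7th, ...).
On "harbori" that produces "hbi".

hbi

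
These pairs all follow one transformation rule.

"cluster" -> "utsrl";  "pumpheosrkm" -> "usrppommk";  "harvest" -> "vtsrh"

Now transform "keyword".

ywrok

Rule — sort the characters into reverse alphabetical order, then delete the last 2 characters.
For "keyword" the result is "ywrok".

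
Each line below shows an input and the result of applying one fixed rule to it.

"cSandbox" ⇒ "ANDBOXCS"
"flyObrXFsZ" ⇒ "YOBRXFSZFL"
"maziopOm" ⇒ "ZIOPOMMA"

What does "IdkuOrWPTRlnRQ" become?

The rule is to move the first 2 characters to the end (rotate left by 2), then convert every letter to uppercase.
"IdkuOrWPTRlnRQ" → "KUORWPTRLNRQID".

KUORWPTRLNRQID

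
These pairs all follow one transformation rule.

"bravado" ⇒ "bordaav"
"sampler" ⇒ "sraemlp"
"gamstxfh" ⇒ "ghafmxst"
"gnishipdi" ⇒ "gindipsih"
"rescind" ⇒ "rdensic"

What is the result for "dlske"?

What's happening: take characters alternately from the front and the back (1st, last, 2nd, 2nd-last, ...).
"dlske" → "delks".

delks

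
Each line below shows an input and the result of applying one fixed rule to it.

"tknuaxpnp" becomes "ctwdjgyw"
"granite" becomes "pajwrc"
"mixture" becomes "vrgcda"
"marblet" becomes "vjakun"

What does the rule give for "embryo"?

Looking at the pairs, the operation is to shift every letter 9 places forward in the alphabet (wrapping around), then delete the last character.
Working it through for "embryo": intermediate "nvkahx", final "nvkah".

nvkah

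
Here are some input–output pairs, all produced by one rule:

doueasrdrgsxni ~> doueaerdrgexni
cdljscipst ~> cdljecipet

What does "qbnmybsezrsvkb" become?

qbnmybeezrevkb

Rule — replace every "s" with "e".
On "qbnmybsezrsvkb" that produces "qbnmybeezrevkb".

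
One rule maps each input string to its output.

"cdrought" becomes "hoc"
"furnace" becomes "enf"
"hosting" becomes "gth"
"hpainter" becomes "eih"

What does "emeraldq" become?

dre

In each case the input is transformed by: keep one character in every 3, starting at position 1 (positions 1st, 4th, 7th, ...), then reverse the string.
Applying both steps to "emeraldq": "erd", then "dre".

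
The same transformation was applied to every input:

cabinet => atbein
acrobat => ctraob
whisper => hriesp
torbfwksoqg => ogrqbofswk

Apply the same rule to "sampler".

What's happening: delete the first character, then take characters alternately from the front and the back (1st, last, 2nd, 2nd-last, ...).
Working it through for "sampler": intermediate "ampler", final "armepl".

armepl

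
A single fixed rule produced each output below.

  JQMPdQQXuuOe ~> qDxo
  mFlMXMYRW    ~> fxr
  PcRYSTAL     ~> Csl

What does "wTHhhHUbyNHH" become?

tHBh

In each case the input is transformed by: flip the case of every letter, then keep one character in every 3, starting at position 2 (positions 2nd, 5th, 8th, ...).
Starting from "wTHhhHUbyNHH": after the first operation, "WthHHhuBYnhh"; after the second, "tHBh".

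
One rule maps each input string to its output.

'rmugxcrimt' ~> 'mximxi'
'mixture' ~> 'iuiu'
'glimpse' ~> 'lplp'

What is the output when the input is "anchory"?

Looking at the pairs, the operation is to keep one character in every 3, starting at position 2 (positions 2nd, 5th, 8th, ...), then write the whole string twice.
For "anchory", step one produces "no"; step two turns that into "nono".

nono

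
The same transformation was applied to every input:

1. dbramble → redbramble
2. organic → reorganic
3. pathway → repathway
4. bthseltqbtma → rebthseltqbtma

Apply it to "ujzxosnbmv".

Looking at the pairs, the operation is to prepend "re".
For "ujzxosnbmv" the result is "reujzxosnbmv".

reujzxosnbmv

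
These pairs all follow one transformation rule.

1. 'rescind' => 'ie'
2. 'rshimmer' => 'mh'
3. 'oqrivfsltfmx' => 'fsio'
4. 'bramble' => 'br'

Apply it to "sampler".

Looking at the pairs, the operation is to reverse the string, then keep one character in every 3, starting at position 3 (positions 3rd, 6th, 9th, ...).
Applying both steps to "sampler": "relpmas", then "la".

la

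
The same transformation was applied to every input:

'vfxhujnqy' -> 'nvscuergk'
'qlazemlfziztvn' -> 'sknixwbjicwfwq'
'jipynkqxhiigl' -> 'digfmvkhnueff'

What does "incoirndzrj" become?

ogfkzlfokaw

What's happening: shift every letter 3 places backward in the alphabet (wrapping around), then move the last 2 characters to the front (rotate right by 2).
Working it through for "incoirndzrj": intermediate "fkzlfokawog", final "ogfkzlfokaw".
(Check on "jipynkqxhiigl": → "gfmvkhnueffdi" → "digfmvkhnueff" ✓)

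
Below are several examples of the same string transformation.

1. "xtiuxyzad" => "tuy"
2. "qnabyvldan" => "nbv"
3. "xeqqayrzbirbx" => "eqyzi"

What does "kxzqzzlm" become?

The pattern: delete the last 3 characters, then keep every other character starting from the second (positions 2nd, 4th, 6th, ...).
On "kxzqzzlm": the first step gives "kxzqz", and the second then gives "xq".

xq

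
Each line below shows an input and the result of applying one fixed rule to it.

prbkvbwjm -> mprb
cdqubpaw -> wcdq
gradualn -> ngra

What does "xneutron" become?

nxne

The pattern: move the first 3 characters to the end (rotate left by 3), then keep only the last 4 characters.
Starting from "xneutron": after the first operation, "utronxne"; after the second, "nxne".
(Check on "prbkvbwjm": → "kvbwjmprb" → "mprb" ✓)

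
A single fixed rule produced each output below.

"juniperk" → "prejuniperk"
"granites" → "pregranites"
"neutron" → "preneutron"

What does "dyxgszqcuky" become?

predyxgszqcuky

Looking at the pairs, the operation is to prepend "pre".
For "dyxgszqcuky" the result is "predyxgszqcuky".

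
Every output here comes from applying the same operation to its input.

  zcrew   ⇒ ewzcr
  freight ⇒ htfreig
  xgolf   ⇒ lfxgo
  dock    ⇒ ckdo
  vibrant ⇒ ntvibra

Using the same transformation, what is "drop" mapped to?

The rule is to move the last 2 characters to the front (rotate right by 2).
On "drop" that produces "opdr".

opdr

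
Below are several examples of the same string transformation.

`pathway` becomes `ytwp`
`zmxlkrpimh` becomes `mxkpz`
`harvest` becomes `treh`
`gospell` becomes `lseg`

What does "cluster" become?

In each case the input is transformed by: keep every other character starting from the first (positions 1st, 3rd, 5th, ...), then swap the first and last characters.
Starting from "cluster": after the first operation, "cutr"; after the second, "rutc".
(Check on "pathway": → "ptwy" → "ytwp" ✓)

rutc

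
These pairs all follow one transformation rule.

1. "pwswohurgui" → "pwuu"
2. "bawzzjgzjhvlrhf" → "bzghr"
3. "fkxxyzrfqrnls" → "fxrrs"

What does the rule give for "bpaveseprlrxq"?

Looking at the pairs, the operation is to keep one character in every 3, starting at position 1 (positions 1st, 4th, 7th, ...).
On "bpaveseprlrxq" that produces "bvelq".

bvelq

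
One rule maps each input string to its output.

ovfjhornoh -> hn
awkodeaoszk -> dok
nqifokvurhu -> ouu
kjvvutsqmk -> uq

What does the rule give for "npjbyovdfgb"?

The transformation: delete the first 2 characters, then keep one character in every 3, starting at position 3 (positions 3rd, 6th, 9th, ...).
Applying both steps to "npjbyovdfgb": "jbyovdfgb", then "ydb".

ydb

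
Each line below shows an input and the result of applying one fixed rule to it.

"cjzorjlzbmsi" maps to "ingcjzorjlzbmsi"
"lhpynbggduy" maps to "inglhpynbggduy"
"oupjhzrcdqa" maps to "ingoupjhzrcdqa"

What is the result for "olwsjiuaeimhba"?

Rule — prepend "ing".
For "olwsjiuaeimhba" the result is "ingolwsjiuaeimhba".

ingolwsjiuaeimhba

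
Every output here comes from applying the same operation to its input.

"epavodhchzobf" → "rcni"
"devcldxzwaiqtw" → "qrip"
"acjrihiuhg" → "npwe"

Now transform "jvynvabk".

The pattern: shift every letter 13 places forward in the alphabet (wrapping around) — i.e. ROT13, then keep only the first 4 characters.
On "jvynvabk": the first step gives "wilainox", and the second then gives "wila".

wila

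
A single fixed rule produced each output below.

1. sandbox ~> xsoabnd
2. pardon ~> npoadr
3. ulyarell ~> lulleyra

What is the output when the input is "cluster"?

rceltus

What's happening: take characters alternately from the front and the back (1st, last, 2nd, 2nd-last, ...), then swap each adjacent pair of characters (1↔2, 3↔4, ...).
Starting from "cluster": after the first operation, "crleuts"; after the second, "rceltus".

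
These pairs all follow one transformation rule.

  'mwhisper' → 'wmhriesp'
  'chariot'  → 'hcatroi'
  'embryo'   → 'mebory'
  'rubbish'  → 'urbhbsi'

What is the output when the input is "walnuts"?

What's happening: move the first character to the end, then take characters alternately from the front and the back (1st, last, 2nd, 2nd-last, ...).
Starting from "walnuts": after the first operation, "alnutsw"; after the second, "awlsntu".

awlsntu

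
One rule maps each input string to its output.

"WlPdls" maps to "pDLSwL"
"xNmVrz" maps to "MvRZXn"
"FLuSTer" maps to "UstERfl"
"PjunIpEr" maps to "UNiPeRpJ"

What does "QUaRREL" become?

The rule is to move the first 2 characters to the end (rotate left by 2), then flip the case of every letter.
On "QUaRREL" that produces "Arrelqu".

Arrelqu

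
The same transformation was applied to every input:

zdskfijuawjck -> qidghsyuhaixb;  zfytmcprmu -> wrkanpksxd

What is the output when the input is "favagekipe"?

Looking at the pairs, the operation is to move the first 2 characters to the end (rotate left by 2), then shift every letter 2 places backward in the alphabet (wrapping around).
"favagekipe" → "tyecigncdy".

tyecigncdy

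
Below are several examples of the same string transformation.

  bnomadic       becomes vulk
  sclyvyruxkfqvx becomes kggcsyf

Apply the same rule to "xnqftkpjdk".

vnsrs

What's happening: keep every other character starting from the second (positions 2nd, 4th, 6th, ...), then shift every letter 8 places forward in the alphabet (wrapping around).
Applying both steps to "xnqftkpjdk": "nfkjk", then "vnsrs".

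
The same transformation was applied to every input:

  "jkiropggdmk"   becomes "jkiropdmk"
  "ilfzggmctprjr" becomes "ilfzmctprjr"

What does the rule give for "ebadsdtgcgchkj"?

The rule is to remove every "g".
For "ebadsdtgcgchkj" the result is "ebadsdtcchkj".

ebadsdtcchkj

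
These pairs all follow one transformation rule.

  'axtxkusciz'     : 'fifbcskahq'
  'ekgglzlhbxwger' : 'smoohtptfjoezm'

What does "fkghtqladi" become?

The rule is to shift every letter 8 places forward in the alphabet (wrapping around), then swap each adjacent pair of characters (1↔2, 3↔4, ...).
Working it through for "fkghtqladi": intermediate "nsopbytilq", final "snpoybitql".

snpoybitql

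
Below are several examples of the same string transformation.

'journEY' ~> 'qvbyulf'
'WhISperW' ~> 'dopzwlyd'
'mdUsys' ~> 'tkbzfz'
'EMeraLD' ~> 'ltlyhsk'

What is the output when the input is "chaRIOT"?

In each case the input is transformed by: shift every letter 7 places forward in the alphabet (wrapping around), then convert every letter to lowercase.
For "chaRIOT", step one produces "johYPVA"; step two turns that into "johypva".

johypva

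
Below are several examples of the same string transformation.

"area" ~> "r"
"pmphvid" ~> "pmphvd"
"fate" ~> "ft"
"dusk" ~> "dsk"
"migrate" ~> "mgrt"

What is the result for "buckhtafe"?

bckhtf

Looking at the pairs, the operation is to remove every vowel.
On "buckhtafe" that produces "bckhtf".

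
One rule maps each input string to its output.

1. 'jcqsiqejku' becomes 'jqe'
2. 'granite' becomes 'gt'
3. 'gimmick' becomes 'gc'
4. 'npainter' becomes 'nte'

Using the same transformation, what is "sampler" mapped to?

se

Each output is the input with this applied: swap each adjacent pair of characters (1↔2, 3↔4, ...), then keep one character in every 3, starting at position 2 (positions 2nd, 5th, 8th, ...).
Working it through for "sampler": intermediate "aspmelr", final "se".
(Check on "jcqsiqejku": → "cjsqqijeuk" → "jqe" ✓)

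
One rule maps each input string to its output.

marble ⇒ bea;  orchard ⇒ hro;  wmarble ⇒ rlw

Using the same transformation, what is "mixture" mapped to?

The pattern: move the first 2 characters to the end (rotate left by 2), then keep every other character starting from the second (positions 2nd, 4th, 6th, ...).
Starting from "mixture": after the first operation, "xturemi"; after the second, "trm".
(Check on "orchard": → "chardor" → "hro" ✓)

trm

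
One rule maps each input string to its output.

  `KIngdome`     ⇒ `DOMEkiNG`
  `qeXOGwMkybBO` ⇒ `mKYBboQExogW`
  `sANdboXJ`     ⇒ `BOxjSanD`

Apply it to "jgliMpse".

What's happening: flip the case of every letter, then swap the front and back halves of the string.
Applying both steps to "jgliMpse": "JGLImPSE", then "mPSEJGLI".

mPSEJGLI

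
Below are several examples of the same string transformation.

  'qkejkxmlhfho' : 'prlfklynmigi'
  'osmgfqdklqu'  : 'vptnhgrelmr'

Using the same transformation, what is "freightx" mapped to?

ygsfjhiu

In each case the input is transformed by: shift every letter 1 place forward in the alphabet (wrapping around), then move the last character to the front.
On "freightx" that produces "ygsfjhiu".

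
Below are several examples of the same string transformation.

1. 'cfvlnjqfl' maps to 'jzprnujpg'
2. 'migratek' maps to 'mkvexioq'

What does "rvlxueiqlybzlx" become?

zpbyimupcfdpbv

In each case the input is transformed by: shift every letter 4 places forward in the alphabet (wrapping around), then move the first character to the end.
For "rvlxueiqlybzlx", step one produces "vzpbyimupcfdpb"; step two turns that into "zpbyimupcfdpbv".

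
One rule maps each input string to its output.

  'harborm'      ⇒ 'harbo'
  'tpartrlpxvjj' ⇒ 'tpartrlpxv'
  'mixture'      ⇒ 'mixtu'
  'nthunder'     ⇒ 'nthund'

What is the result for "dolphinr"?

What's happening: delete the last 2 characters.
Doing the same to "dolphinr": "dolphi".

dolphi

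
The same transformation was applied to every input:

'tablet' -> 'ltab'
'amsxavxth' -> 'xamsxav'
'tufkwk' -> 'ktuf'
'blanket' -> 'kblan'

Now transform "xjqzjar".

jxjqz

In each case the input is transformed by: delete the last 2 characters, then move the last character to the front.
Applying both steps to "xjqzjar": "xjqzj", then "jxjqz".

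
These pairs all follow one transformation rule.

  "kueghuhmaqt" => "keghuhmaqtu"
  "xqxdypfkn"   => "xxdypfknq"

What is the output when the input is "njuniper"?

The pattern: move the first character to the end, then swap the first and last characters.
Working it through for "njuniper": intermediate "junipern", final "nuniperj".

nuniperj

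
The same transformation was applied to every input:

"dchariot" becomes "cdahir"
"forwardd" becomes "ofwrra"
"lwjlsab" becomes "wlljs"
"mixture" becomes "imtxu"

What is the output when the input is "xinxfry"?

ixxnf

In each case the input is transformed by: delete the last 2 characters, then swap each adjacent pair of characters (1↔2, 3↔4, ...).
Starting from "xinxfry": after the first operation, "xinxf"; after the second, "ixxnf".
(Check on "dchariot": → "dchari" → "cdahir" ✓)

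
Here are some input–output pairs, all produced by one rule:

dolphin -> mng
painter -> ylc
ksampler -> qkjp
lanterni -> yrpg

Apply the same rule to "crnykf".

Each output is the input with this applied: shift every letter 2 places backward in the alphabet (wrapping around), then keep every other character starting from the second (positions 2nd, 4th, 6th, ...).
"crnykf" → "aplwid" → "pwd".
(Check on "ksampler": → "iqyknjcp" → "qkjp" ✓)

pwd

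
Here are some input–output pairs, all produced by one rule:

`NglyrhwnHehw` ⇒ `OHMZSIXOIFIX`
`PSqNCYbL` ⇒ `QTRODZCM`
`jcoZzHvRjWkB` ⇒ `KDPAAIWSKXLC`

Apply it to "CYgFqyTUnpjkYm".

DZHGRZUVOQKLZN

In each case the input is transformed by: shift every letter 1 place forward in the alphabet (wrapping around), then convert every letter to uppercase.
Applying both steps to "CYgFqyTUnpjkYm": "DZhGrzUVoqklZn", then "DZHGRZUVOQKLZN".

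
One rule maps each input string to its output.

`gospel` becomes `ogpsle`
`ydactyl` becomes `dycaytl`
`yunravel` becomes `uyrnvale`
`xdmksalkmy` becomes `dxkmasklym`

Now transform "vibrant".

ivrbnat

Looking at the pairs, the operation is to swap each adjacent pair of characters (1↔2, 3↔4, ...).
"vibrant" → "ivrbnat".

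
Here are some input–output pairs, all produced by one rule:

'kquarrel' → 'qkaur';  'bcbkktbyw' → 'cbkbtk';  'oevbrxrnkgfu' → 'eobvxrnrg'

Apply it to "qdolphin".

What's happening: swap each adjacent pair of characters (1↔2, 3↔4, ...), then delete the last 3 characters.
Working it through for "qdolphin": intermediate "dqlohpni", final "dqloh".
(Check on "kquarrel": → "qkaurrle" → "qkaur" ✓)

dqloh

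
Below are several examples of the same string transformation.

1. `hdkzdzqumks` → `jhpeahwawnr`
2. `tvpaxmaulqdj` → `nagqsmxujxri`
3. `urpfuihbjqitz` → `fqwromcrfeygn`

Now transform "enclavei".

The transformation: move the last 3 characters to the front (rotate right by 3), then shift every letter 3 places backward in the alphabet (wrapping around).
"enclavei" → "veiencla" → "sbfbkzix".

sbfbkzix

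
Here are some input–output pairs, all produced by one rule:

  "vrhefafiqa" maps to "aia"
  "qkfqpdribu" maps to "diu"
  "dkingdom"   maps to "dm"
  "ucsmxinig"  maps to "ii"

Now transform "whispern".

Looking at the pairs, the operation is to keep every other character starting from the second (positions 2nd, 4th, 6th, ...), then delete the first 2 characters.
On "whispern": the first step gives "hsen", and the second then gives "en".

en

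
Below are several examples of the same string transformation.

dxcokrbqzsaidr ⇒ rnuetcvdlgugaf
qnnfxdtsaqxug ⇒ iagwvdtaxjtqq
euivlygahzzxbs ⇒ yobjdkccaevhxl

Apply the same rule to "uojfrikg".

Each output is the input with this applied: shift every letter 3 places forward in the alphabet (wrapping around), then move the first 3 characters to the end (rotate left by 3).
Starting from "uojfrikg": after the first operation, "xrmiulnj"; after the second, "iulnjxrm".

iulnjxrm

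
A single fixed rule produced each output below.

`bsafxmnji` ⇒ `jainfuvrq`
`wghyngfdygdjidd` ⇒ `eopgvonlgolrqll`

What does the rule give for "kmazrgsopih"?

Each output is the input with this applied: shift every letter 8 places forward in the alphabet (wrapping around).
Doing the same to "kmazrgsopih": "suihzoawxqp".

suihzoawxqp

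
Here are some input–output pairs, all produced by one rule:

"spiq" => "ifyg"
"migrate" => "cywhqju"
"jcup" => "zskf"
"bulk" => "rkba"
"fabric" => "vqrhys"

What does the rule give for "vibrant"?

The pattern: shift every letter 10 places backward in the alphabet (wrapping around).
Applying that to "vibrant" gives "lyrhqdj".

lyrhqdj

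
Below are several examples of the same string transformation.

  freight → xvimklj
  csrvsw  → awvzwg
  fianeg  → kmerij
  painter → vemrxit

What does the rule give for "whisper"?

Rule — shift every letter 4 places forward in the alphabet (wrapping around), then swap the first and last characters.
For "whisper", step one produces "almwtiv"; step two turns that into "vlmwtia".
(Check on "fianeg": → "jmerik" → "kmerij" ✓)

vlmwtia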